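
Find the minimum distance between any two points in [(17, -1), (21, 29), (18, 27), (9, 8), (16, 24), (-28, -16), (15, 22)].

Computing all pairwise distances among 7 points:

d((17, -1), (21, 29)) = 30.2655
d((17, -1), (18, 27)) = 28.0179
d((17, -1), (9, 8)) = 12.0416
d((17, -1), (16, 24)) = 25.02
d((17, -1), (-28, -16)) = 47.4342
d((17, -1), (15, 22)) = 23.0868
d((21, 29), (18, 27)) = 3.6056
d((21, 29), (9, 8)) = 24.1868
d((21, 29), (16, 24)) = 7.0711
d((21, 29), (-28, -16)) = 66.5282
d((21, 29), (15, 22)) = 9.2195
d((18, 27), (9, 8)) = 21.0238
d((18, 27), (16, 24)) = 3.6056
d((18, 27), (-28, -16)) = 62.9682
d((18, 27), (15, 22)) = 5.831
d((9, 8), (16, 24)) = 17.4642
d((9, 8), (-28, -16)) = 44.1022
d((9, 8), (15, 22)) = 15.2315
d((16, 24), (-28, -16)) = 59.4643
d((16, 24), (15, 22)) = 2.2361 <-- minimum
d((-28, -16), (15, 22)) = 57.3847

Closest pair: (16, 24) and (15, 22) with distance 2.2361

The closest pair is (16, 24) and (15, 22) with Euclidean distance 2.2361. For 7 points, brute-force pairwise comparison is shown above. For large n, the divide-and-conquer algorithm (sort by x, recurse on halves, check the dividing strip) achieves O(n log n).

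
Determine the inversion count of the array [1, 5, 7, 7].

Finding inversions in [1, 5, 7, 7]:


Total inversions: 0

The array has 0 inversions. It is already sorted.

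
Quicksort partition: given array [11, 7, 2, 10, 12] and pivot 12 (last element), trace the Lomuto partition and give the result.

Lomuto partition with pivot = 12:

Initial array: [11, 7, 2, 10, 12]

arr[0]=11 <= 12: swap with position 0, array becomes [11, 7, 2, 10, 12]
arr[1]=7 <= 12: swap with position 1, array becomes [11, 7, 2, 10, 12]
arr[2]=2 <= 12: swap with position 2, array becomes [11, 7, 2, 10, 12]
arr[3]=10 <= 12: swap with position 3, array becomes [11, 7, 2, 10, 12]

Place pivot at position 4: [11, 7, 2, 10, 12]
Pivot position: 4

After partitioning with pivot 12, the array becomes [11, 7, 2, 10, 12]. The pivot is placed at index 4. All elements to the left of the pivot are <= 12, and all elements to the right are > 12.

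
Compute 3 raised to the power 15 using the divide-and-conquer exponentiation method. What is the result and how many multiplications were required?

Computing 3^15 by squaring (build up from 3^1; each line after the first costs one multiplication):

3^1 = 3
3^2 = (3^1)^2 = 3^2 = 9
3^3 = 3 * 3^2 = 3 * 9 = 27
3^6 = (3^3)^2 = 27^2 = 729
3^7 = 3 * 3^6 = 3 * 729 = 2187
3^14 = (3^7)^2 = 2187^2 = 4782969
3^15 = 3 * 3^14 = 3 * 4782969 = 14348907

Result: 14348907
Multiplications needed: 6 (6 lines after 3^1)

3^15 = 14348907. Using exponentiation by squaring, this requires 6 multiplications. The key idea: if the exponent is even, square the half-power; if odd, multiply by the base once.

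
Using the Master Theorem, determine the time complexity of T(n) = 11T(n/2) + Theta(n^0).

Master Theorem for T(n) = 11T(n/2) + O(n^0):

a = 11, b = 2, c = 0
log_b(a) = log_2(11) = 3.4594

Case 1: c = 0 < log_2(11) = 3.4594
T(n) = O(n^(log_2 11))

For T(n) = 11T(n/2) + O(n^0): log_2(11) = 3.4594. This is Case 1 of the Master Theorem (c < log_b(a), work dominated by leaves), giving O(n^(log_2 11)).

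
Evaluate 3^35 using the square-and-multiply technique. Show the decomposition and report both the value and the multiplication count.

Computing 3^35 by squaring (build up from 3^1; each line after the first costs one multiplication):

3^1 = 3
3^2 = (3^1)^2 = 3^2 = 9
3^4 = (3^2)^2 = 9^2 = 81
3^8 = (3^4)^2 = 81^2 = 6561
3^16 = (3^8)^2 = 6561^2 = 43046721
3^17 = 3 * 3^16 = 3 * 43046721 = 129140163
3^34 = (3^17)^2 = 129140163^2 = 16677181699666569
3^35 = 3 * 3^34 = 3 * 16677181699666569 = 50031545098999707

Result: 50031545098999707
Multiplications needed: 7 (7 lines after 3^1)

3^35 = 50031545098999707. Using exponentiation by squaring, this requires 7 multiplications. The key idea: if the exponent is even, square the half-power; if odd, multiply by the base once.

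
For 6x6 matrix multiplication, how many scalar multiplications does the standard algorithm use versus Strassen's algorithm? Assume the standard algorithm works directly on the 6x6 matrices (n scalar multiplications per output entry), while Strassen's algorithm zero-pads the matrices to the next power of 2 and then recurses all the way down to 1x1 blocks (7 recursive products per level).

Matrix multiplication for 6x6 matrices:

Strassen's algorithm requires power-of-2 dimensions. Pad 6x6 to 8x8 (next power of 2).

Standard algorithm: 6^3 = 216 multiplications
Strassen's algorithm: 7^(log2(8)) = 7^3 = 343 multiplications
Difference: 216 - 343 = -127 (Strassen uses MORE here due to padding overhead — for small or just-over-power-of-2 n, padding can outweigh the per-level savings)

Standard: 216 multiplications (6^3). Strassen: 343 multiplications (7^3, after padding to 8x8). Strassen reduces 8 recursive multiplications to 7 at each level.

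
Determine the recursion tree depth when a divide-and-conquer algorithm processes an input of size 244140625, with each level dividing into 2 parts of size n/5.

For divide and conquer with division factor 5:

Problem sizes at each level:
Level 0: 244140625
Level 1: 48828125
Level 2: 9765625
Level 3: 1953125
Level 4: 390625
Level 5: 78125
Level 6: 15625
Level 7: 3125
Level 8: 625
Level 9: 125
Level 10: 25
Level 11: 5
Level 12: 1

The root is level 0 and the size-1 base case is level 12 (the tree spans levels 0 through 12, i.e. 13 levels counting the root), so the depth is the number of divisions: log_5(244140625) = 12

The recursion tree depth is log_5(244140625) = 12. At each level, the problem size is divided by 5, so it takes 12 divisions to reduce to a base case of size 1. The algorithm makes 2 recursive calls at each level.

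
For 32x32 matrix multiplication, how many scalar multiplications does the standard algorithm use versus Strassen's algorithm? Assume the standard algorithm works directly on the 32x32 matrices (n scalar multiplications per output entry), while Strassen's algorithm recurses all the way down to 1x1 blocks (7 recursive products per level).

Matrix multiplication for 32x32 matrices:

Standard algorithm: 32^3 = 32768 multiplications
Strassen's algorithm: 7^(log2(32)) = 7^5 = 16807 multiplications
Savings: 32768 - 16807 = 15961 multiplications

Standard: 32768 multiplications (32^3). Strassen: 16807 multiplications (7^5). Strassen reduces 8 recursive multiplications to 7 at each level.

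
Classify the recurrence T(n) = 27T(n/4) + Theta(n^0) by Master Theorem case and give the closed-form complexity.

Master Theorem for T(n) = 27T(n/4) + O(n^0):

a = 27, b = 4, c = 0
log_b(a) = log_4(27) = 2.3774

Case 1: c = 0 < log_4(27) = 2.3774
T(n) = O(n^(log_4 27))

For T(n) = 27T(n/4) + O(n^0): log_4(27) = 2.3774. This is Case 1 of the Master Theorem (c < log_b(a), work dominated by leaves), giving O(n^(log_4 27)).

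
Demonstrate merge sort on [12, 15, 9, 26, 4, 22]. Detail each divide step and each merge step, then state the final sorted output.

Merge sort trace:

Split: [12, 15, 9, 26, 4, 22] -> [12, 15, 9] and [26, 4, 22]
  Split: [12, 15, 9] -> [12] and [15, 9]
    Split: [15, 9] -> [15] and [9]
    Merge: [15] + [9] -> [9, 15]
  Merge: [12] + [9, 15] -> [9, 12, 15]
  Split: [26, 4, 22] -> [26] and [4, 22]
    Split: [4, 22] -> [4] and [22]
    Merge: [4] + [22] -> [4, 22]
  Merge: [26] + [4, 22] -> [4, 22, 26]
Merge: [9, 12, 15] + [4, 22, 26] -> [4, 9, 12, 15, 22, 26]

Final sorted array: [4, 9, 12, 15, 22, 26]

The merge sort proceeds by recursively splitting the array and merging sorted halves.
After all merges, the sorted array is [4, 9, 12, 15, 22, 26].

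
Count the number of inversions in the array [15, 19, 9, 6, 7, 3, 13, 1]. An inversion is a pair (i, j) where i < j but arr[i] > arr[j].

Finding inversions in [15, 19, 9, 6, 7, 3, 13, 1]:

(0, 2): arr[0]=15 > arr[2]=9
(0, 3): arr[0]=15 > arr[3]=6
(0, 4): arr[0]=15 > arr[4]=7
(0, 5): arr[0]=15 > arr[5]=3
(0, 6): arr[0]=15 > arr[6]=13
(0, 7): arr[0]=15 > arr[7]=1
(1, 2): arr[1]=19 > arr[2]=9
(1, 3): arr[1]=19 > arr[3]=6
(1, 4): arr[1]=19 > arr[4]=7
(1, 5): arr[1]=19 > arr[5]=3
(1, 6): arr[1]=19 > arr[6]=13
(1, 7): arr[1]=19 > arr[7]=1
(2, 3): arr[2]=9 > arr[3]=6
(2, 4): arr[2]=9 > arr[4]=7
(2, 5): arr[2]=9 > arr[5]=3
(2, 7): arr[2]=9 > arr[7]=1
(3, 5): arr[3]=6 > arr[5]=3
(3, 7): arr[3]=6 > arr[7]=1
(4, 5): arr[4]=7 > arr[5]=3
(4, 7): arr[4]=7 > arr[7]=1
(5, 7): arr[5]=3 > arr[7]=1
(6, 7): arr[6]=13 > arr[7]=1

Total inversions: 22

The array has 22 inversion(s): (0,2), (0,3), (0,4), (0,5), (0,6), (0,7), (1,2), (1,3), (1,4), (1,5), (1,6), (1,7), (2,3), (2,4), (2,5), (2,7), (3,5), (3,7), (4,5), (4,7), (5,7), (6,7). Each pair (i,j) satisfies i < j and arr[i] > arr[j].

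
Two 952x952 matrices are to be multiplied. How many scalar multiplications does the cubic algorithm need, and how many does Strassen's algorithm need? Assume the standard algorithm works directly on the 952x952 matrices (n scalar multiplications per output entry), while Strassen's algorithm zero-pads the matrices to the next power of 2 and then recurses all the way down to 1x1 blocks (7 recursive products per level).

Matrix multiplication for 952x952 matrices:

Strassen's algorithm requires power-of-2 dimensions. Pad 952x952 to 1024x1024 (next power of 2).

Standard algorithm: 952^3 = 862801408 multiplications
Strassen's algorithm: 7^(log2(1024)) = 7^10 = 282475249 multiplications
Savings: 862801408 - 282475249 = 580326159 multiplications

Standard: 862801408 multiplications (952^3). Strassen: 282475249 multiplications (7^10, after padding to 1024x1024). Strassen reduces 8 recursive multiplications to 7 at each level.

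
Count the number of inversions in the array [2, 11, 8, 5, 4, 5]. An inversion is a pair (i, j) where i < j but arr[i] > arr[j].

Finding inversions in [2, 11, 8, 5, 4, 5]:

(1, 2): arr[1]=11 > arr[2]=8
(1, 3): arr[1]=11 > arr[3]=5
(1, 4): arr[1]=11 > arr[4]=4
(1, 5): arr[1]=11 > arr[5]=5
(2, 3): arr[2]=8 > arr[3]=5
(2, 4): arr[2]=8 > arr[4]=4
(2, 5): arr[2]=8 > arr[5]=5
(3, 4): arr[3]=5 > arr[4]=4

Total inversions: 8

The array has 8 inversion(s): (1,2), (1,3), (1,4), (1,5), (2,3), (2,4), (2,5), (3,4). Each pair (i,j) satisfies i < j and arr[i] > arr[j].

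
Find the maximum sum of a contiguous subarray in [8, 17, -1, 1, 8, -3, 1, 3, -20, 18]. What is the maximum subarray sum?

Using Kadane's algorithm on [8, 17, -1, 1, 8, -3, 1, 3, -20, 18]:

Scanning through the array:
Position 1 (value 17): max_ending_here = 25, max_so_far = 25
Position 2 (value -1): max_ending_here = 24, max_so_far = 25
Position 3 (value 1): max_ending_here = 25, max_so_far = 25
Position 4 (value 8): max_ending_here = 33, max_so_far = 33
Position 5 (value -3): max_ending_here = 30, max_so_far = 33
Position 6 (value 1): max_ending_here = 31, max_so_far = 33
Position 7 (value 3): max_ending_here = 34, max_so_far = 34
Position 8 (value -20): max_ending_here = 14, max_so_far = 34
Position 9 (value 18): max_ending_here = 32, max_so_far = 34

Maximum subarray: [8, 17, -1, 1, 8, -3, 1, 3]
Maximum sum: 34

The maximum subarray is [8, 17, -1, 1, 8, -3, 1, 3] with sum 34. This subarray runs from index 0 to index 7.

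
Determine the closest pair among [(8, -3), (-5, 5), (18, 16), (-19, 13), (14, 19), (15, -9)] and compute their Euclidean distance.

Computing all pairwise distances among 6 points:

d((8, -3), (-5, 5)) = 15.2643
d((8, -3), (18, 16)) = 21.4709
d((8, -3), (-19, 13)) = 31.3847
d((8, -3), (14, 19)) = 22.8035
d((8, -3), (15, -9)) = 9.2195
d((-5, 5), (18, 16)) = 25.4951
d((-5, 5), (-19, 13)) = 16.1245
d((-5, 5), (14, 19)) = 23.6008
d((-5, 5), (15, -9)) = 24.4131
d((18, 16), (-19, 13)) = 37.1214
d((18, 16), (14, 19)) = 5.0 <-- minimum
d((18, 16), (15, -9)) = 25.1794
d((-19, 13), (14, 19)) = 33.541
d((-19, 13), (15, -9)) = 40.4969
d((14, 19), (15, -9)) = 28.0179

Closest pair: (18, 16) and (14, 19) with distance 5.0

The closest pair is (18, 16) and (14, 19) with Euclidean distance 5.0. For 6 points, brute-force pairwise comparison is shown above. For large n, the divide-and-conquer algorithm (sort by x, recurse on halves, check the dividing strip) achieves O(n log n).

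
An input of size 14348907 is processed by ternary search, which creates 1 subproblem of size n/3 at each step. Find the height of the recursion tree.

For divide and conquer with division factor 3:

Problem sizes at each level:
Level 0: 14348907
Level 1: 4782969
Level 2: 1594323
Level 3: 531441
Level 4: 177147
Level 5: 59049
Level 6: 19683
Level 7: 6561
Level 8: 2187
Level 9: 729
Level 10: 243
Level 11: 81
Level 12: 27
Level 13: 9
Level 14: 3
Level 15: 1

The root is level 0 and the size-1 base case is level 15 (the tree spans levels 0 through 15, i.e. 16 levels counting the root), so the depth is the number of divisions: log_3(14348907) = 15

The recursion tree depth is log_3(14348907) = 15. At each level, the problem size is divided by 3, so it takes 15 divisions to reduce to a base case of size 1. The algorithm makes 1 recursive call at each level.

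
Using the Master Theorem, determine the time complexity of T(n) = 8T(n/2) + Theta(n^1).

Master Theorem for T(n) = 8T(n/2) + O(n^1):

a = 8, b = 2, c = 1
log_b(a) = log_2(8) = 3.0000

Case 1: c = 1 < log_2(8) = 3.0000
T(n) = O(n^(log_2 8)) = O(n^3)

For T(n) = 8T(n/2) + O(n^1): log_2(8) = 3.0000. This is Case 1 of the Master Theorem (c < log_b(a), work dominated by leaves), giving O(n^3).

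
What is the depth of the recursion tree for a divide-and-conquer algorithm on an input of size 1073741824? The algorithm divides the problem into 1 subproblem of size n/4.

For divide and conquer with division factor 4:

Problem sizes at each level:
Level 0: 1073741824
Level 1: 268435456
Level 2: 67108864
Level 3: 16777216
Level 4: 4194304
Level 5: 1048576
Level 6: 262144
Level 7: 65536
Level 8: 16384
Level 9: 4096
Level 10: 1024
Level 11: 256
Level 12: 64
Level 13: 16
Level 14: 4
Level 15: 1

The root is level 0 and the size-1 base case is level 15 (the tree spans levels 0 through 15, i.e. 16 levels counting the root), so the depth is the number of divisions: log_4(1073741824) = 15

The recursion tree depth is log_4(1073741824) = 15. At each level, the problem size is divided by 4, so it takes 15 divisions to reduce to a base case of size 1. The algorithm makes 1 recursive call at each level.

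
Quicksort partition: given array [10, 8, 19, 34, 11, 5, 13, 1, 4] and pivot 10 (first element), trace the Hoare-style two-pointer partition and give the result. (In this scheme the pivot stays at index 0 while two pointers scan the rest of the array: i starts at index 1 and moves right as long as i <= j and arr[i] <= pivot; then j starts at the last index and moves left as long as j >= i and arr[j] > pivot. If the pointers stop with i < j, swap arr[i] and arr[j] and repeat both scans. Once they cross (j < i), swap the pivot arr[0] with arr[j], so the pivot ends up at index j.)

Hoare-style two-pointer partition with pivot = 10:

Initial array: [10, 8, 19, 34, 11, 5, 13, 1, 4]

Pointers start at i = 1, j = 8.
i stops at index 2 (arr[2]=19 > 10), j stops at index 8 (arr[8]=4 <= 10): swap arr[2] and arr[8], array becomes [10, 8, 4, 34, 11, 5, 13, 1, 19]
i stops at index 3 (arr[3]=34 > 10), j stops at index 7 (arr[7]=1 <= 10): swap arr[3] and arr[7], array becomes [10, 8, 4, 1, 11, 5, 13, 34, 19]
i stops at index 4 (arr[4]=11 > 10), j stops at index 5 (arr[5]=5 <= 10): swap arr[4] and arr[5], array becomes [10, 8, 4, 1, 5, 11, 13, 34, 19]
i ends at 5, j ends at 4: the pointers have crossed (j < i), so scanning stops.

Swap pivot arr[0] with arr[4] to place pivot at position 4: [5, 8, 4, 1, 10, 11, 13, 34, 19]
Pivot position: 4

After partitioning with pivot 10, the array becomes [5, 8, 4, 1, 10, 11, 13, 34, 19]. The pivot is placed at index 4. All elements to the left of the pivot are <= 10, and all elements to the right are > 10.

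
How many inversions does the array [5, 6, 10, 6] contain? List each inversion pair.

Finding inversions in [5, 6, 10, 6]:

(2, 3): arr[2]=10 > arr[3]=6

Total inversions: 1

The array has 1 inversion(s): (2,3). Each pair (i,j) satisfies i < j and arr[i] > arr[j].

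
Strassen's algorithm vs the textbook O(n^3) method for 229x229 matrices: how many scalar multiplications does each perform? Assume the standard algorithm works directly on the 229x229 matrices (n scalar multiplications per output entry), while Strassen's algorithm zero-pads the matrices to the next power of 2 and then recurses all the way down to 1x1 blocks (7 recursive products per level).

Matrix multiplication for 229x229 matrices:

Strassen's algorithm requires power-of-2 dimensions. Pad 229x229 to 256x256 (next power of 2).

Standard algorithm: 229^3 = 12008989 multiplications
Strassen's algorithm: 7^(log2(256)) = 7^8 = 5764801 multiplications
Savings: 12008989 - 5764801 = 6244188 multiplications

Standard: 12008989 multiplications (229^3). Strassen: 5764801 multiplications (7^8, after padding to 256x256). Strassen reduces 8 recursive multiplications to 7 at each level.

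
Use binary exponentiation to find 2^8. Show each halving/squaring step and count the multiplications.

Computing 2^8 by squaring (build up from 2^1; each line after the first costs one multiplication):

2^1 = 2
2^2 = (2^1)^2 = 2^2 = 4
2^4 = (2^2)^2 = 4^2 = 16
2^8 = (2^4)^2 = 16^2 = 256

Result: 256
Multiplications needed: 3 (3 lines after 2^1)

2^8 = 256. Using exponentiation by squaring, this requires 3 multiplications. The key idea: if the exponent is even, square the half-power; if odd, multiply by the base once.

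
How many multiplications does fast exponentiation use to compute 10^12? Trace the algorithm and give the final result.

Computing 10^12 by squaring (build up from 10^1; each line after the first costs one multiplication):

10^1 = 10
10^2 = (10^1)^2 = 10^2 = 100
10^3 = 10 * 10^2 = 10 * 100 = 1000
10^6 = (10^3)^2 = 1000^2 = 1000000
10^12 = (10^6)^2 = 1000000^2 = 1000000000000

Result: 1000000000000
Multiplications needed: 4 (4 lines after 10^1)

10^12 = 1000000000000. Using exponentiation by squaring, this requires 4 multiplications. The key idea: if the exponent is even, square the half-power; if odd, multiply by the base once.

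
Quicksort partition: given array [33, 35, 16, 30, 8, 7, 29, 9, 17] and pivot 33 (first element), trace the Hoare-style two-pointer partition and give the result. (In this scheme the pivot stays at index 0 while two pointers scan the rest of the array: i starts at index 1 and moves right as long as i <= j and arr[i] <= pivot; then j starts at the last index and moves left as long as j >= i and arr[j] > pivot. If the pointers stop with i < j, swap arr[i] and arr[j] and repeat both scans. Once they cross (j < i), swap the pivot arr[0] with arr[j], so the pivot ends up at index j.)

Hoare-style two-pointer partition with pivot = 33:

Initial array: [33, 35, 16, 30, 8, 7, 29, 9, 17]

Pointers start at i = 1, j = 8.
i stops at index 1 (arr[1]=35 > 33), j stops at index 8 (arr[8]=17 <= 33): swap arr[1] and arr[8], array becomes [33, 17, 16, 30, 8, 7, 29, 9, 35]
i ends at 8, j ends at 7: the pointers have crossed (j < i), so scanning stops.

Swap pivot arr[0] with arr[7] to place pivot at position 7: [9, 17, 16, 30, 8, 7, 29, 33, 35]
Pivot position: 7

After partitioning with pivot 33, the array becomes [9, 17, 16, 30, 8, 7, 29, 33, 35]. The pivot is placed at index 7. All elements to the left of the pivot are <= 33, and all elements to the right are > 33.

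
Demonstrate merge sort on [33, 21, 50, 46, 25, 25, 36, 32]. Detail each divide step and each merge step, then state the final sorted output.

Merge sort trace:

Split: [33, 21, 50, 46, 25, 25, 36, 32] -> [33, 21, 50, 46] and [25, 25, 36, 32]
  Split: [33, 21, 50, 46] -> [33, 21] and [50, 46]
    Split: [33, 21] -> [33] and [21]
    Merge: [33] + [21] -> [21, 33]
    Split: [50, 46] -> [50] and [46]
    Merge: [50] + [46] -> [46, 50]
  Merge: [21, 33] + [46, 50] -> [21, 33, 46, 50]
  Split: [25, 25, 36, 32] -> [25, 25] and [36, 32]
    Split: [25, 25] -> [25] and [25]
    Merge: [25] + [25] -> [25, 25]
    Split: [36, 32] -> [36] and [32]
    Merge: [36] + [32] -> [32, 36]
  Merge: [25, 25] + [32, 36] -> [25, 25, 32, 36]
Merge: [21, 33, 46, 50] + [25, 25, 32, 36] -> [21, 25, 25, 32, 33, 36, 46, 50]

Final sorted array: [21, 25, 25, 32, 33, 36, 46, 50]

The merge sort proceeds by recursively splitting the array and merging sorted halves.
After all merges, the sorted array is [21, 25, 25, 32, 33, 36, 46, 50].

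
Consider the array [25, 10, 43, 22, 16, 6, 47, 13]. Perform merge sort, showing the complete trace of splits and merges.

Merge sort trace:

Split: [25, 10, 43, 22, 16, 6, 47, 13] -> [25, 10, 43, 22] and [16, 6, 47, 13]
  Split: [25, 10, 43, 22] -> [25, 10] and [43, 22]
    Split: [25, 10] -> [25] and [10]
    Merge: [25] + [10] -> [10, 25]
    Split: [43, 22] -> [43] and [22]
    Merge: [43] + [22] -> [22, 43]
  Merge: [10, 25] + [22, 43] -> [10, 22, 25, 43]
  Split: [16, 6, 47, 13] -> [16, 6] and [47, 13]
    Split: [16, 6] -> [16] and [6]
    Merge: [16] + [6] -> [6, 16]
    Split: [47, 13] -> [47] and [13]
    Merge: [47] + [13] -> [13, 47]
  Merge: [6, 16] + [13, 47] -> [6, 13, 16, 47]
Merge: [10, 22, 25, 43] + [6, 13, 16, 47] -> [6, 10, 13, 16, 22, 25, 43, 47]

Final sorted array: [6, 10, 13, 16, 22, 25, 43, 47]

The merge sort proceeds by recursively splitting the array and merging sorted halves.
After all merges, the sorted array is [6, 10, 13, 16, 22, 25, 43, 47].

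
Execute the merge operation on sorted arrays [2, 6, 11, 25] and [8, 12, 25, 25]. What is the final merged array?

Merging process:

Compare 2 vs 8: take 2 from left. Merged: [2]
Compare 6 vs 8: take 6 from left. Merged: [2, 6]
Compare 11 vs 8: take 8 from right. Merged: [2, 6, 8]
Compare 11 vs 12: take 11 from left. Merged: [2, 6, 8, 11]
Compare 25 vs 12: take 12 from right. Merged: [2, 6, 8, 11, 12]
Compare 25 vs 25: take 25 from left. Merged: [2, 6, 8, 11, 12, 25]
Append remaining from right: [25, 25]. Merged: [2, 6, 8, 11, 12, 25, 25, 25]

Final merged array: [2, 6, 8, 11, 12, 25, 25, 25]
Total comparisons: 6

The merged array is [2, 6, 8, 11, 12, 25, 25, 25], requiring 6 comparisons. The merge step runs in O(n) time where n is the total number of elements.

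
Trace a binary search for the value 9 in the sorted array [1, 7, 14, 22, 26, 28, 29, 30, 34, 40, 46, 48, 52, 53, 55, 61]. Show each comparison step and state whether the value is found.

Binary search for 9 in [1, 7, 14, 22, 26, 28, 29, 30, 34, 40, 46, 48, 52, 53, 55, 61]:

lo=0, hi=15, mid=7, arr[mid]=30 -> 30 > 9, search left half
lo=0, hi=6, mid=3, arr[mid]=22 -> 22 > 9, search left half
lo=0, hi=2, mid=1, arr[mid]=7 -> 7 < 9, search right half
lo=2, hi=2, mid=2, arr[mid]=14 -> 14 > 9, search left half
lo=2 > hi=1, target 9 not found

Binary search determines that 9 is not in the array after 4 comparisons. The search space was exhausted without finding the target.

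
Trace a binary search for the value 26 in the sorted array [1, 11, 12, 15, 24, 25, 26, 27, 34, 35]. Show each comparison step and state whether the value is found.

Binary search for 26 in [1, 11, 12, 15, 24, 25, 26, 27, 34, 35]:

lo=0, hi=9, mid=4, arr[mid]=24 -> 24 < 26, search right half
lo=5, hi=9, mid=7, arr[mid]=27 -> 27 > 26, search left half
lo=5, hi=6, mid=5, arr[mid]=25 -> 25 < 26, search right half
lo=6, hi=6, mid=6, arr[mid]=26 -> Found target at index 6!

Binary search finds 26 at index 6 after 4 comparisons. The search repeatedly halves the search space by comparing with the middle element.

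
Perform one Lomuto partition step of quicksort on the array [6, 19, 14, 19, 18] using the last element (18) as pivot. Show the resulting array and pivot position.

Lomuto partition with pivot = 18:

Initial array: [6, 19, 14, 19, 18]

arr[0]=6 <= 18: swap with position 0, array becomes [6, 19, 14, 19, 18]
arr[1]=19 > 18: no swap
arr[2]=14 <= 18: swap with position 1, array becomes [6, 14, 19, 19, 18]
arr[3]=19 > 18: no swap

Place pivot at position 2: [6, 14, 18, 19, 19]
Pivot position: 2

After partitioning with pivot 18, the array becomes [6, 14, 18, 19, 19]. The pivot is placed at index 2. All elements to the left of the pivot are <= 18, and all elements to the right are > 18.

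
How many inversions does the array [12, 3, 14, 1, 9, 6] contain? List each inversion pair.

Finding inversions in [12, 3, 14, 1, 9, 6]:

(0, 1): arr[0]=12 > arr[1]=3
(0, 3): arr[0]=12 > arr[3]=1
(0, 4): arr[0]=12 > arr[4]=9
(0, 5): arr[0]=12 > arr[5]=6
(1, 3): arr[1]=3 > arr[3]=1
(2, 3): arr[2]=14 > arr[3]=1
(2, 4): arr[2]=14 > arr[4]=9
(2, 5): arr[2]=14 > arr[5]=6
(4, 5): arr[4]=9 > arr[5]=6

Total inversions: 9

The array has 9 inversion(s): (0,1), (0,3), (0,4), (0,5), (1,3), (2,3), (2,4), (2,5), (4,5). Each pair (i,j) satisfies i < j and arr[i] > arr[j].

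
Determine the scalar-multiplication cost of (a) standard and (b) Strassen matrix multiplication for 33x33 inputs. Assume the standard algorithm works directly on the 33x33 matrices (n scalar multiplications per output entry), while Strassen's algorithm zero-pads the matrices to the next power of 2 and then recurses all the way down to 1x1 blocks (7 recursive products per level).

Matrix multiplication for 33x33 matrices:

Strassen's algorithm requires power-of-2 dimensions. Pad 33x33 to 64x64 (next power of 2).

Standard algorithm: 33^3 = 35937 multiplications
Strassen's algorithm: 7^(log2(64)) = 7^6 = 117649 multiplications
Difference: 35937 - 117649 = -81712 (Strassen uses MORE here due to padding overhead — for small or just-over-power-of-2 n, padding can outweigh the per-level savings)

Standard: 35937 multiplications (33^3). Strassen: 117649 multiplications (7^6, after padding to 64x64). Strassen reduces 8 recursive multiplications to 7 at each level.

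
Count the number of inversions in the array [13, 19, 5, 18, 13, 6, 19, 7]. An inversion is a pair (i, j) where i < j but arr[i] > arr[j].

Finding inversions in [13, 19, 5, 18, 13, 6, 19, 7]:

(0, 2): arr[0]=13 > arr[2]=5
(0, 5): arr[0]=13 > arr[5]=6
(0, 7): arr[0]=13 > arr[7]=7
(1, 2): arr[1]=19 > arr[2]=5
(1, 3): arr[1]=19 > arr[3]=18
(1, 4): arr[1]=19 > arr[4]=13
(1, 5): arr[1]=19 > arr[5]=6
(1, 7): arr[1]=19 > arr[7]=7
(3, 4): arr[3]=18 > arr[4]=13
(3, 5): arr[3]=18 > arr[5]=6
(3, 7): arr[3]=18 > arr[7]=7
(4, 5): arr[4]=13 > arr[5]=6
(4, 7): arr[4]=13 > arr[7]=7
(6, 7): arr[6]=19 > arr[7]=7

Total inversions: 14

The array has 14 inversion(s): (0,2), (0,5), (0,7), (1,2), (1,3), (1,4), (1,5), (1,7), (3,4), (3,5), (3,7), (4,5), (4,7), (6,7). Each pair (i,j) satisfies i < j and arr[i] > arr[j].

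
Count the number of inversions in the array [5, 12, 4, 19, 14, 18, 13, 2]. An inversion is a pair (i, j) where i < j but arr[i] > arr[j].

Finding inversions in [5, 12, 4, 19, 14, 18, 13, 2]:

(0, 2): arr[0]=5 > arr[2]=4
(0, 7): arr[0]=5 > arr[7]=2
(1, 2): arr[1]=12 > arr[2]=4
(1, 7): arr[1]=12 > arr[7]=2
(2, 7): arr[2]=4 > arr[7]=2
(3, 4): arr[3]=19 > arr[4]=14
(3, 5): arr[3]=19 > arr[5]=18
(3, 6): arr[3]=19 > arr[6]=13
(3, 7): arr[3]=19 > arr[7]=2
(4, 6): arr[4]=14 > arr[6]=13
(4, 7): arr[4]=14 > arr[7]=2
(5, 6): arr[5]=18 > arr[6]=13
(5, 7): arr[5]=18 > arr[7]=2
(6, 7): arr[6]=13 > arr[7]=2

Total inversions: 14

The array has 14 inversion(s): (0,2), (0,7), (1,2), (1,7), (2,7), (3,4), (3,5), (3,6), (3,7), (4,6), (4,7), (5,6), (5,7), (6,7). Each pair (i,j) satisfies i < j and arr[i] > arr[j].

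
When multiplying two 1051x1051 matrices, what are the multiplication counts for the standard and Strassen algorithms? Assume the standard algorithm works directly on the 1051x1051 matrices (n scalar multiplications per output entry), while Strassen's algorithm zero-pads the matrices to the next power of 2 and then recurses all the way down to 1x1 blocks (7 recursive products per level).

Matrix multiplication for 1051x1051 matrices:

Strassen's algorithm requires power-of-2 dimensions. Pad 1051x1051 to 2048x2048 (next power of 2).

Standard algorithm: 1051^3 = 1160935651 multiplications
Strassen's algorithm: 7^(log2(2048)) = 7^11 = 1977326743 multiplications
Difference: 1160935651 - 1977326743 = -816391092 (Strassen uses MORE here due to padding overhead — for small or just-over-power-of-2 n, padding can outweigh the per-level savings)

Standard: 1160935651 multiplications (1051^3). Strassen: 1977326743 multiplications (7^11, after padding to 2048x2048). Strassen reduces 8 recursive multiplications to 7 at each level.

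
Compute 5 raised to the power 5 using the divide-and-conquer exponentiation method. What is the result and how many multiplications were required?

Computing 5^5 by squaring (build up from 5^1; each line after the first costs one multiplication):

5^1 = 5
5^2 = (5^1)^2 = 5^2 = 25
5^4 = (5^2)^2 = 25^2 = 625
5^5 = 5 * 5^4 = 5 * 625 = 3125

Result: 3125
Multiplications needed: 3 (3 lines after 5^1)

5^5 = 3125. Using exponentiation by squaring, this requires 3 multiplications. The key idea: if the exponent is even, square the half-power; if odd, multiply by the base once.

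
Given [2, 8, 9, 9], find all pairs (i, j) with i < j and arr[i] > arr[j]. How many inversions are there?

Finding inversions in [2, 8, 9, 9]:


Total inversions: 0

The array has 0 inversions. It is already sorted.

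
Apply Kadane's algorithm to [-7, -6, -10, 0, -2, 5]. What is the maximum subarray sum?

Using Kadane's algorithm on [-7, -6, -10, 0, -2, 5]:

Scanning through the array:
Position 1 (value -6): max_ending_here = -6, max_so_far = -6
Position 2 (value -10): max_ending_here = -10, max_so_far = -6
Position 3 (value 0): max_ending_here = 0, max_so_far = 0
Position 4 (value -2): max_ending_here = -2, max_so_far = 0
Position 5 (value 5): max_ending_here = 5, max_so_far = 5

Maximum subarray: [5]
Maximum sum: 5

The maximum subarray is [5] with sum 5. This subarray runs from index 5 to index 5.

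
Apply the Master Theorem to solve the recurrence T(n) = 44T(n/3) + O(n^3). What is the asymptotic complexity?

Master Theorem for T(n) = 44T(n/3) + O(n^3):

a = 44, b = 3, c = 3
log_b(a) = log_3(44) = 3.4445

Case 1: c = 3 < log_3(44) = 3.4445
T(n) = O(n^(log_3 44))

For T(n) = 44T(n/3) + O(n^3): log_3(44) = 3.4445. This is Case 1 of the Master Theorem (c < log_b(a), work dominated by leaves), giving O(n^(log_3 44)).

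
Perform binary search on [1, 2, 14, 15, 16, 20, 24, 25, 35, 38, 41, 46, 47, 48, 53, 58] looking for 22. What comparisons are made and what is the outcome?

Binary search for 22 in [1, 2, 14, 15, 16, 20, 24, 25, 35, 38, 41, 46, 47, 48, 53, 58]:

lo=0, hi=15, mid=7, arr[mid]=25 -> 25 > 22, search left half
lo=0, hi=6, mid=3, arr[mid]=15 -> 15 < 22, search right half
lo=4, hi=6, mid=5, arr[mid]=20 -> 20 < 22, search right half
lo=6, hi=6, mid=6, arr[mid]=24 -> 24 > 22, search left half
lo=6 > hi=5, target 22 not found

Binary search determines that 22 is not in the array after 4 comparisons. The search space was exhausted without finding the target.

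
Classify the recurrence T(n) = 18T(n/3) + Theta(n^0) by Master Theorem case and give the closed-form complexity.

Master Theorem for T(n) = 18T(n/3) + O(n^0):

a = 18, b = 3, c = 0
log_b(a) = log_3(18) = 2.6309

Case 1: c = 0 < log_3(18) = 2.6309
T(n) = O(n^(log_3 18))

For T(n) = 18T(n/3) + O(n^0): log_3(18) = 2.6309. This is Case 1 of the Master Theorem (c < log_b(a), work dominated by leaves), giving O(n^(log_3 18)).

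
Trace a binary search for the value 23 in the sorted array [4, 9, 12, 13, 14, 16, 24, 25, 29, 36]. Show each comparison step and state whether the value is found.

Binary search for 23 in [4, 9, 12, 13, 14, 16, 24, 25, 29, 36]:

lo=0, hi=9, mid=4, arr[mid]=14 -> 14 < 23, search right half
lo=5, hi=9, mid=7, arr[mid]=25 -> 25 > 23, search left half
lo=5, hi=6, mid=5, arr[mid]=16 -> 16 < 23, search right half
lo=6, hi=6, mid=6, arr[mid]=24 -> 24 > 23, search left half
lo=6 > hi=5, target 23 not found

Binary search determines that 23 is not in the array after 4 comparisons. The search space was exhausted without finding the target.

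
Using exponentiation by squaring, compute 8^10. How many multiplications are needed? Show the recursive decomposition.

Computing 8^10 by squaring (build up from 8^1; each line after the first costs one multiplication):

8^1 = 8
8^2 = (8^1)^2 = 8^2 = 64
8^4 = (8^2)^2 = 64^2 = 4096
8^5 = 8 * 8^4 = 8 * 4096 = 32768
8^10 = (8^5)^2 = 32768^2 = 1073741824

Result: 1073741824
Multiplications needed: 4 (4 lines after 8^1)

8^10 = 1073741824. Using exponentiation by squaring, this requires 4 multiplications. The key idea: if the exponent is even, square the half-power; if odd, multiply by the base once.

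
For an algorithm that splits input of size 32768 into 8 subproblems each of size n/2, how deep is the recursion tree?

For divide and conquer with division factor 2:

Problem sizes at each level:
Level 0: 32768
Level 1: 16384
Level 2: 8192
Level 3: 4096
Level 4: 2048
Level 5: 1024
Level 6: 512
Level 7: 256
Level 8: 128
Level 9: 64
Level 10: 32
Level 11: 16
Level 12: 8
Level 13: 4
Level 14: 2
Level 15: 1

The root is level 0 and the size-1 base case is level 15 (the tree spans levels 0 through 15, i.e. 16 levels counting the root), so the depth is the number of divisions: log_2(32768) = 15

The recursion tree depth is log_2(32768) = 15. At each level, the problem size is divided by 2, so it takes 15 divisions to reduce to a base case of size 1. The algorithm makes 8 recursive calls at each level.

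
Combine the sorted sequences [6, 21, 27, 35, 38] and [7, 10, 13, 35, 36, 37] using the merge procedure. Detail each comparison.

Merging process:

Compare 6 vs 7: take 6 from left. Merged: [6]
Compare 21 vs 7: take 7 from right. Merged: [6, 7]
Compare 21 vs 10: take 10 from right. Merged: [6, 7, 10]
Compare 21 vs 13: take 13 from right. Merged: [6, 7, 10, 13]
Compare 21 vs 35: take 21 from left. Merged: [6, 7, 10, 13, 21]
Compare 27 vs 35: take 27 from left. Merged: [6, 7, 10, 13, 21, 27]
Compare 35 vs 35: take 35 from left. Merged: [6, 7, 10, 13, 21, 27, 35]
Compare 38 vs 35: take 35 from right. Merged: [6, 7, 10, 13, 21, 27, 35, 35]
Compare 38 vs 36: take 36 from right. Merged: [6, 7, 10, 13, 21, 27, 35, 35, 36]
Compare 38 vs 37: take 37 from right. Merged: [6, 7, 10, 13, 21, 27, 35, 35, 36, 37]
Append remaining from left: [38]. Merged: [6, 7, 10, 13, 21, 27, 35, 35, 36, 37, 38]

Final merged array: [6, 7, 10, 13, 21, 27, 35, 35, 36, 37, 38]
Total comparisons: 10

The merged array is [6, 7, 10, 13, 21, 27, 35, 35, 36, 37, 38], requiring 10 comparisons. The merge step runs in O(n) time where n is the total number of elements.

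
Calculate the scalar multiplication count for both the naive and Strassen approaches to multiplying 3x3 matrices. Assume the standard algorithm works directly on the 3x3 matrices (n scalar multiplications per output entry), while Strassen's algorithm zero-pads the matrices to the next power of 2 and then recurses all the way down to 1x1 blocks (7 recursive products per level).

Matrix multiplication for 3x3 matrices:

Strassen's algorithm requires power-of-2 dimensions. Pad 3x3 to 4x4 (next power of 2).

Standard algorithm: 3^3 = 27 multiplications
Strassen's algorithm: 7^(log2(4)) = 7^2 = 49 multiplications
Difference: 27 - 49 = -22 (Strassen uses MORE here due to padding overhead — for small or just-over-power-of-2 n, padding can outweigh the per-level savings)

Standard: 27 multiplications (3^3). Strassen: 49 multiplications (7^2, after padding to 4x4). Strassen reduces 8 recursive multiplications to 7 at each level.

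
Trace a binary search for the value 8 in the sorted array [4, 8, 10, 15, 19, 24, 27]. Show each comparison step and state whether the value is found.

Binary search for 8 in [4, 8, 10, 15, 19, 24, 27]:

lo=0, hi=6, mid=3, arr[mid]=15 -> 15 > 8, search left half
lo=0, hi=2, mid=1, arr[mid]=8 -> Found target at index 1!

Binary search finds 8 at index 1 after 2 comparisons. The search repeatedly halves the search space by comparing with the middle element.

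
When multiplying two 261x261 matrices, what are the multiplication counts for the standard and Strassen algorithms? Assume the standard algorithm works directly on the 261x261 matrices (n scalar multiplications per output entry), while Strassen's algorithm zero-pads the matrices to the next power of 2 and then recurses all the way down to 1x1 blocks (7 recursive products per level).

Matrix multiplication for 261x261 matrices:

Strassen's algorithm requires power-of-2 dimensions. Pad 261x261 to 512x512 (next power of 2).

Standard algorithm: 261^3 = 17779581 multiplications
Strassen's algorithm: 7^(log2(512)) = 7^9 = 40353607 multiplications
Difference: 17779581 - 40353607 = -22574026 (Strassen uses MORE here due to padding overhead — for small or just-over-power-of-2 n, padding can outweigh the per-level savings)

Standard: 17779581 multiplications (261^3). Strassen: 40353607 multiplications (7^9, after padding to 512x512). Strassen reduces 8 recursive multiplications to 7 at each level.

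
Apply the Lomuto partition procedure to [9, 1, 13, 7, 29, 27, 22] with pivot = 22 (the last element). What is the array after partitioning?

Lomuto partition with pivot = 22:

Initial array: [9, 1, 13, 7, 29, 27, 22]

arr[0]=9 <= 22: swap with position 0, array becomes [9, 1, 13, 7, 29, 27, 22]
arr[1]=1 <= 22: swap with position 1, array becomes [9, 1, 13, 7, 29, 27, 22]
arr[2]=13 <= 22: swap with position 2, array becomes [9, 1, 13, 7, 29, 27, 22]
arr[3]=7 <= 22: swap with position 3, array becomes [9, 1, 13, 7, 29, 27, 22]
arr[4]=29 > 22: no swap
arr[5]=27 > 22: no swap

Place pivot at position 4: [9, 1, 13, 7, 22, 27, 29]
Pivot position: 4

After partitioning with pivot 22, the array becomes [9, 1, 13, 7, 22, 27, 29]. The pivot is placed at index 4. All elements to the left of the pivot are <= 22, and all elements to the right are > 22.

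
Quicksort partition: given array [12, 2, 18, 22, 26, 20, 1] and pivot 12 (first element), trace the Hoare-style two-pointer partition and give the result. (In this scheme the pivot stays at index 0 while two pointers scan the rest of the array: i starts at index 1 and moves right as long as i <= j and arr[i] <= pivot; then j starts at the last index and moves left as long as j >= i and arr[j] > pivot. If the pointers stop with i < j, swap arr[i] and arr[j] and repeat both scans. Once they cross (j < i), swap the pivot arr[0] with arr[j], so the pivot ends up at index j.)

Hoare-style two-pointer partition with pivot = 12:

Initial array: [12, 2, 18, 22, 26, 20, 1]

Pointers start at i = 1, j = 6.
i stops at index 2 (arr[2]=18 > 12), j stops at index 6 (arr[6]=1 <= 12): swap arr[2] and arr[6], array becomes [12, 2, 1, 22, 26, 20, 18]
i ends at 3, j ends at 2: the pointers have crossed (j < i), so scanning stops.

Swap pivot arr[0] with arr[2] to place pivot at position 2: [1, 2, 12, 22, 26, 20, 18]
Pivot position: 2

After partitioning with pivot 12, the array becomes [1, 2, 12, 22, 26, 20, 18]. The pivot is placed at index 2. All elements to the left of the pivot are <= 12, and all elements to the right are > 12.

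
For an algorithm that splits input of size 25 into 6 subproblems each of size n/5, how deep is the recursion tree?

For divide and conquer with division factor 5:

Problem sizes at each level:
Level 0: 25
Level 1: 5
Level 2: 1

The root is level 0 and the size-1 base case is level 2 (the tree spans levels 0 through 2, i.e. 3 levels counting the root), so the depth is the number of divisions: log_5(25) = 2

The recursion tree depth is log_5(25) = 2. At each level, the problem size is divided by 5, so it takes 2 divisions to reduce to a base case of size 1. The algorithm makes 6 recursive calls at each level.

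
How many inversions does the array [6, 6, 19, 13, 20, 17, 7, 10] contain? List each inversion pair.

Finding inversions in [6, 6, 19, 13, 20, 17, 7, 10]:

(2, 3): arr[2]=19 > arr[3]=13
(2, 5): arr[2]=19 > arr[5]=17
(2, 6): arr[2]=19 > arr[6]=7
(2, 7): arr[2]=19 > arr[7]=10
(3, 6): arr[3]=13 > arr[6]=7
(3, 7): arr[3]=13 > arr[7]=10
(4, 5): arr[4]=20 > arr[5]=17
(4, 6): arr[4]=20 > arr[6]=7
(4, 7): arr[4]=20 > arr[7]=10
(5, 6): arr[5]=17 > arr[6]=7
(5, 7): arr[5]=17 > arr[7]=10

Total inversions: 11

The array has 11 inversion(s): (2,3), (2,5), (2,6), (2,7), (3,6), (3,7), (4,5), (4,6), (4,7), (5,6), (5,7). Each pair (i,j) satisfies i < j and arr[i] > arr[j].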